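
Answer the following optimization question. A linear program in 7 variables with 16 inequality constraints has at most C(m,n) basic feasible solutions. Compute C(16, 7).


Each vertex corresponds to some choice of n active constraints out of m, so the number of vertices is at most C(m, n) = m! / (n!(m-n)!).
m = 16, n = 7
Numerator: 16 * 15 * 14 * 13 * 12 * 11 * 10
Denominator: 7! = 5040
C(16, 7) = 11440


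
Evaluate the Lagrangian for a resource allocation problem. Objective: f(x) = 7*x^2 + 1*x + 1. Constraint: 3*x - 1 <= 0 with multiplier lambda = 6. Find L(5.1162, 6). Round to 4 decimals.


Step 1: Evaluate f(x).
f(5.1162) = 7*5.1162^2 + 1*5.1162 + 1 = 189.3447
Step 2: Evaluate g(x).
g(5.1162) = 3*5.1162 - 1 = 14.3486
Step 3: Compute Lagrangian.
L = 189.3447 + 6*14.3486 = 275.4363


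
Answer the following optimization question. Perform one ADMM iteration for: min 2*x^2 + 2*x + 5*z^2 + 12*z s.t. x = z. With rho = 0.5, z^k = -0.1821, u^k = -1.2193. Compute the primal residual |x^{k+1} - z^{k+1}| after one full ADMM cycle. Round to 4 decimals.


ADMM iteration with rho = 0.5, z^k = -0.1821, u^k = -1.2193
Step 1: x-update.
Minimize 2*x^2 + 2*x + (0.5/2)*(x + 0.1821 - 1.2193)^2
FOC: (2*2 + 0.5)*x = -2 + 0.5*(-0.1821 + 1.2193)
x^{k+1} = -0.3292
Step 2: z-update.
Minimize 5*z^2 + 12*z + (0.5/2)*(-0.3292 - z - 1.2193)^2
FOC: (2*5 + 0.5)*z = -12 + 0.5*(-0.3292 - 1.2193)
z^{k+1} = -1.2166
Step 3: u-update.
u^{k+1} = -1.2193 - 0.3292 + 1.2166 = -0.3319
Step 4: Primal residual = |-0.3292 + 1.2166| = 0.8874


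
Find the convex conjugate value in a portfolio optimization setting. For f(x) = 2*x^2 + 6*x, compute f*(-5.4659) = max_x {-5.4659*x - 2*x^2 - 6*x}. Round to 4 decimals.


f*(y) = sup_x {y*x - a*x^2 - b*x} = sup_x {(y-b)*x - a*x^2}
FOC: (y - b) - 2a*x = 0 => x* = (y - b)/(2a)
x* = (-5.4659 - 6)/(2*2) = -2.8665
f*(-5.4659) = (y-b)^2/(4a) = (-5.4659 - 6)^2/(4*2)
= 131.4669/8 = 16.4334


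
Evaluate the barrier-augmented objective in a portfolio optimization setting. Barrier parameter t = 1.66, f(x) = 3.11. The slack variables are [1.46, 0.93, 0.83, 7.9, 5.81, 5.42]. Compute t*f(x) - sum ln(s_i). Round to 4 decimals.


Step 1: Compute log-barrier.
ln values: [0.3784, -0.0726, -0.1863, 2.0669, 1.7596, 1.6901]
phi = -(0.3784 - 0.0726 - 0.1863 + 2.0669 + 1.7596 + 1.6901) = -5.6361
Step 2: Compute augmented objective.
t*f(x) = 1.66*3.11 = 5.1626
Total = 5.1626 - 5.6361 = -0.4735


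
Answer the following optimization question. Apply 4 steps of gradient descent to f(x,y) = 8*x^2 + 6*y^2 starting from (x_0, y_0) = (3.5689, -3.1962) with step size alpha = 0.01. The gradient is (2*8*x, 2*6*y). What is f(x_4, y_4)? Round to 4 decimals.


Gradient descent on f(x,y) = 8*x^2 + 6*y^2.
Starting point: (3.5689, -3.1962), alpha = 0.01
Step 1: grad_x = 2*8*3.5689 = 57.1024, grad_y = 2*6*-3.1962 = -38.3544
  x_1 = 3.5689 - 0.01*57.1024 = 2.9979
  y_1 = -3.1962 - 0.01*-38.3544 = -2.8127
Step 2: grad_x = 2*8*2.9979 = 47.966, grad_y = 2*6*-2.8127 = -33.7519
  x_2 = 2.9979 - 0.01*47.966 = 2.5182
  y_2 = -2.8127 - 0.01*-33.7519 = -2.4751
Step 3: grad_x = 2*8*2.5182 = 40.2915, grad_y = 2*6*-2.4751 = -29.7016
  x_3 = 2.5182 - 0.01*40.2915 = 2.1153
  y_3 = -2.4751 - 0.01*-29.7016 = -2.1781
Step 4: grad_x = 2*8*2.1153 = 33.8448, grad_y = 2*6*-2.1781 = -26.1374
  x_4 = 2.1153 - 0.01*33.8448 = 1.7769
  y_4 = -2.1781 - 0.01*-26.1374 = -1.9167
f(1.7769, -1.9167) = 8*1.7769^2 + 6*(-1.9167)^2 = 47.3012


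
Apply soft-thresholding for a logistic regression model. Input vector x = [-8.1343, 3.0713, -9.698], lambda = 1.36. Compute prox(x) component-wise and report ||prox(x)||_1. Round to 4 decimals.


Soft-thresholding with lambda = 1.36:
prox(-8.1343) = sign(-8.1343)*max(|-8.1343| - 1.36, 0) = -6.7743
prox(3.0713) = sign(3.0713)*max(|3.0713| - 1.36, 0) = 1.7113
prox(-9.698) = sign(-9.698)*max(|-9.698| - 1.36, 0) = -8.338
prox(x) = [-6.7743, 1.7113, -8.338]
||prox(x)||_1 = 6.7743 + 1.7113 + 8.338 = 16.8236


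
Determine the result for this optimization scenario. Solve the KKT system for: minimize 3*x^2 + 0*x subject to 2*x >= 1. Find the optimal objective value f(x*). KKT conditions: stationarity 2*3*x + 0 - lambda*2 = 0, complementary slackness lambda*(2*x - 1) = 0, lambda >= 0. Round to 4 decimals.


Step 1: Try lambda = 0 (constraint inactive).
x_unc = 0/(2*3) = 0.0
Check: 2*0.0 = 0.0 < 1 -- violated!
Step 2: Constraint must be active: 2*x = 1
x* = 1/2 = 0.5
lambda = (2*3*0.5 + 0)/2 = 1.5
Step 3: Compute optimal value.
f(x*) = 3*0.5^2 + 0*0.5 = 0.75


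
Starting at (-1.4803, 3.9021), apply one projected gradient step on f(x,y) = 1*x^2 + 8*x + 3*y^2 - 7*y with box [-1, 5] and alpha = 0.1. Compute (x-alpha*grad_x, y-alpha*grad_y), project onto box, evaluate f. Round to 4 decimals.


Step 1: Compute gradient at (-1.4803, 3.9021).
grad_x = 2*1*-1.4803 + 8 = 5.0394
grad_y = 2*3*3.9021 - 7 = 16.4126
Step 2: Gradient step.
x_raw = -1.4803 - 0.1*5.0394 = -1.9842
y_raw = 3.9021 - 0.1*16.4126 = 2.2608
Step 3: Project onto [-1, 5].
x_proj = clip(-1.9842) = -1.0
y_proj = clip(2.2608) = 2.2608
Step 4: Evaluate f.
f(-1.0, 2.2608) = -7.4917


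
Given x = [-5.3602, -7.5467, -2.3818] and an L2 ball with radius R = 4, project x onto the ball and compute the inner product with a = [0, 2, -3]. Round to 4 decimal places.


Step 1: Compute ||x|| (intermediates to 6 decimals).
||x|| = sqrt((-5.3602)^2 + (-7.5467)^2 + (-2.3818)^2) = 9.558106
Step 2: Project.
Since ||x|| > R, scale = R/||x|| = 4/9.558106 = 0.418493, proj(x) = scale * x
proj(x) = [-2.243206, -3.158241, -0.996767]
Step 3: Dot product.
a^T * proj(x) = 0*(-2.243206) + 2*(-3.158241) - 3*(-0.996767) = -3.3262


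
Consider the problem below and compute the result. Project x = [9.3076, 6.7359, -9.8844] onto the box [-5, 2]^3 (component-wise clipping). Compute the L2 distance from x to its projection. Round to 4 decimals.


Project each component onto [-5, 2].
clip(9.3076) = 2.0, clip(6.7359) = 2.0, clip(-9.8844) = -5.0
Projection = [2.0, 2.0, -5.0]
Squared diffs: [53.401, 22.4287, 23.8574]
Distance = sqrt(99.6871) = 9.9843


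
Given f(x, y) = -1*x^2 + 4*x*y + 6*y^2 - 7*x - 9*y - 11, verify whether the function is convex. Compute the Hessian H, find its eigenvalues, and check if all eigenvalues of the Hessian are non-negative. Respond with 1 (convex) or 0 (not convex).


The Hessian of f(x,y) = -1*x^2 + 4*x*y + 6*y^2 - 7*x - 9*y - 11 is:
H = [[-2, 4], [4, 12]]
Trace = -2 + 12 = 10
Determinant = -2*12 - (4)^2 = -40
Discriminant = (10)^2 - 4*-40 = 260.0
Eigenvalues: lambda_1 = -3.0623, lambda_2 = 13.0623
The function is not convex.

0


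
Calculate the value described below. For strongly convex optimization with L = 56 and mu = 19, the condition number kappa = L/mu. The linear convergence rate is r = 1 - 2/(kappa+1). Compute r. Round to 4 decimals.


Step 1: Compute the condition number.
kappa = L/mu = 56/19 = 2.9474
Step 2: Compute the convergence rate.
r = 1 - 2/(kappa + 1) = 1 - 2*mu/(L + mu) = (L - mu)/(L + mu) = 37/75 = 0.4933


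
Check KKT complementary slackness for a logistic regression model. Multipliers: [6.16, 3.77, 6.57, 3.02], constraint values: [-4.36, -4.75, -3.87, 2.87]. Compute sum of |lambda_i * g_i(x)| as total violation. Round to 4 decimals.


KKT complementary slackness check:
lambda_1 * g_1 = 6.16 * -4.36 = -26.8576
lambda_2 * g_2 = 3.77 * -4.75 = -17.9075
lambda_3 * g_3 = 6.57 * -3.87 = -25.4259
lambda_4 * g_4 = 3.02 * 2.87 = 8.6674
Total violation = 26.8576 + 17.9075 + 25.4259 + 8.6674 = 78.8584


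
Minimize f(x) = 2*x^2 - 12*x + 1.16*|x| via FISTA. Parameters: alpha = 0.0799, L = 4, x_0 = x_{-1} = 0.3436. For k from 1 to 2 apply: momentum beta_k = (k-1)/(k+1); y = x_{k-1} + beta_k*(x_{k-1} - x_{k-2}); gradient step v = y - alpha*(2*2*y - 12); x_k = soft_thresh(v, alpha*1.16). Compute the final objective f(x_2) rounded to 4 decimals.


FISTA on f(x) = 2*x^2 - 12*x + 1.16*|x|
L = 4, alpha = 0.0799
Iteration 1: beta = 0.0, y = 0.3436 + 0.0*(0.3436 - 0.3436) = 0.3436
  grad(y) = -10.6256, v = y - alpha*grad = 1.1926
  prox(v) = soft_thresh(1.1926, 0.0927) = 1.0999
Iteration 2: beta = 0.3333, y = 1.0999 + 0.3333*(1.0999 - 0.3436) = 1.352
  grad(y) = -6.592, v = y - alpha*grad = 1.8787
  prox(v) = soft_thresh(1.8787, 0.0927) = 1.786
f(x_2) = 2*1.786^2 - 12*1.786 + 1.16*|1.786| = -12.9807


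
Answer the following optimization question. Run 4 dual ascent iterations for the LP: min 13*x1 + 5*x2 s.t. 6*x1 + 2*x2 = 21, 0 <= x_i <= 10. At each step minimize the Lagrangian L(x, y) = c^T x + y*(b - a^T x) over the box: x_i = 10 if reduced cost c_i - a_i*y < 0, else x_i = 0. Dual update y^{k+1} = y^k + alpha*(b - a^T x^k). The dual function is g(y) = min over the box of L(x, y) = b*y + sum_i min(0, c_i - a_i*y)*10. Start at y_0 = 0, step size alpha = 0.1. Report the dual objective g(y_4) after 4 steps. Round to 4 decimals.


Dual ascent for LP: min 13*x1 + 5*x2, 6*x1 + 2*x2 = 21, 0 <= x_i <= 10
Step 1: y^k = 0.0, reduced costs: (13.0, 5.0)
  x^k = (0.0, 0.0), subgradient = b - a^T x = 21.0
  y^{k+1} = 0.0 + 0.1*21.0 = 2.1
Step 2: y^k = 2.1, reduced costs: (0.4, 0.8)
  x^k = (0.0, 0.0), subgradient = b - a^T x = 21.0
  y^{k+1} = 2.1 + 0.1*21.0 = 4.2
Step 3: y^k = 4.2, reduced costs: (-12.2, -3.4)
  x^k = (10.0, 10.0), subgradient = b - a^T x = -59.0
  y^{k+1} = 4.2 + 0.1*-59.0 = -1.7
Step 4: y^k = -1.7, reduced costs: (23.2, 8.4)
  x^k = (0.0, 0.0), subgradient = b - a^T x = 21.0
  y^{k+1} = -1.7 + 0.1*21.0 = 0.4
Dual objective at y_4 = 0.4: reduced costs (10.6, 4.2), box minimizer x = (0.0, 0.0)
g(y_4) = b*y + (c1 - a1*y)*x1 + (c2 - a2*y)*x2 = 21*0.4 + 10.6*0.0 + 4.2*0.0 = 8.4 + 0.0 + 0.0 = 8.4


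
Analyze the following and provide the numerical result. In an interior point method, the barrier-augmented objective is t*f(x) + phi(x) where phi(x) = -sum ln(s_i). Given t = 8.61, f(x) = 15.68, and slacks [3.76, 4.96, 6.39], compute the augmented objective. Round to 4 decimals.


Step 1: Compute log-barrier.
ln values: [1.3244, 1.6014, 1.8547]
phi = -(1.3244 + 1.6014 + 1.8547) = -4.7806
Step 2: Compute augmented objective.
t*f(x) = 8.61*15.68 = 135.0048
Total = 135.0048 - 4.7806 = 130.2242


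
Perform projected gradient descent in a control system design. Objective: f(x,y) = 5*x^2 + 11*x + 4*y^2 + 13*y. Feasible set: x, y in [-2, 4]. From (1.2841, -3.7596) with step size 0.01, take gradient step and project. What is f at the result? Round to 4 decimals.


Step 1: Compute gradient at (1.2841, -3.7596).
grad_x = 2*5*1.2841 + 11 = 23.841
grad_y = 2*4*-3.7596 + 13 = -17.0768
Step 2: Gradient step.
x_raw = 1.2841 - 0.01*23.841 = 1.0457
y_raw = -3.7596 - 0.01*-17.0768 = -3.5888
Step 3: Project onto [-2, 4].
x_proj = clip(1.0457) = 1.0457
y_proj = clip(-3.5888) = -2.0
Step 4: Evaluate f.
f(1.0457, -2.0) = 6.9699


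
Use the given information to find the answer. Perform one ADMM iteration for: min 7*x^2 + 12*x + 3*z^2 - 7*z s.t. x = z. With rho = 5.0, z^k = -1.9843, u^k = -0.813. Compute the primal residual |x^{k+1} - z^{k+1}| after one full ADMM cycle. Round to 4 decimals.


ADMM iteration with rho = 5.0, z^k = -1.9843, u^k = -0.813
Step 1: x-update.
Minimize 7*x^2 + 12*x + (5.0/2)*(x + 1.9843 - 0.813)^2
FOC: (2*7 + 5.0)*x = -12 + 5.0*(-1.9843 + 0.813)
x^{k+1} = -0.9398
Step 2: z-update.
Minimize 3*z^2 - 7*z + (5.0/2)*(-0.9398 - z - 0.813)^2
FOC: (2*3 + 5.0)*z = 7 + 5.0*(-0.9398 - 0.813)
z^{k+1} = -0.1604
Step 3: u-update.
u^{k+1} = -0.813 - 0.9398 + 0.1604 = -1.5924
Step 4: Primal residual = |-0.9398 + 0.1604| = 0.7794


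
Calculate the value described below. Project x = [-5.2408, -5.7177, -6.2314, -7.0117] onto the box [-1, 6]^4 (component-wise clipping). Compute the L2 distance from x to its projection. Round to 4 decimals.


Project each component onto [-1, 6].
clip(-5.2408) = -1.0, clip(-5.7177) = -1.0, clip(-6.2314) = -1.0, clip(-7.0117) = -1.0
Projection = [-1.0, -1.0, -1.0, -1.0]
Squared diffs: [17.9844, 22.2567, 27.3675, 36.1405]
Distance = sqrt(103.7491) = 10.1857


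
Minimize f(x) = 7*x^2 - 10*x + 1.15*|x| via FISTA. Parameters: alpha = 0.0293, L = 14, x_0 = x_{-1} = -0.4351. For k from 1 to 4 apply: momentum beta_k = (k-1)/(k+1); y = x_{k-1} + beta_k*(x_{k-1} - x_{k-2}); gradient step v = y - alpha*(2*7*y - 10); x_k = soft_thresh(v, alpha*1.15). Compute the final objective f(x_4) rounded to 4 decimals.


FISTA on f(x) = 7*x^2 - 10*x + 1.15*|x|
L = 14, alpha = 0.0293
Iteration 1: beta = 0.0, y = -0.4351 + 0.0*(-0.4351 + 0.4351) = -0.4351
  grad(y) = -16.0914, v = y - alpha*grad = 0.0364
  prox(v) = soft_thresh(0.0364, 0.0337) = 0.0027
Iteration 2: beta = 0.3333, y = 0.0027 + 0.3333*(0.0027 + 0.4351) = 0.1486
  grad(y) = -7.9195, v = y - alpha*grad = 0.3807
  prox(v) = soft_thresh(0.3807, 0.0337) = 0.347
Iteration 3: beta = 0.5, y = 0.347 + 0.5*(0.347 - 0.0027) = 0.5191
  grad(y) = -2.7327, v = y - alpha*grad = 0.5992
  prox(v) = soft_thresh(0.5992, 0.0337) = 0.5655
Iteration 4: beta = 0.6, y = 0.5655 + 0.6*(0.5655 - 0.347) = 0.6966
  grad(y) = -0.248, v = y - alpha*grad = 0.7038
  prox(v) = soft_thresh(0.7038, 0.0337) = 0.6701
f(x_4) = 7*0.6701^2 - 10*0.6701 + 1.15*|0.6701| = -2.7871


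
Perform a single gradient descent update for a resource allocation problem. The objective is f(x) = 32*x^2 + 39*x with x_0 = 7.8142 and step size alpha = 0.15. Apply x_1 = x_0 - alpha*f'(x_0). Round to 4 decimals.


We compute the gradient at x_0 and apply the update.
f'(x) = 64*x + 39
f'(7.8142) = 64*7.8142 + 39 = 539.1088
x_1 = 7.8142 - 0.15*539.1088 = -73.0521


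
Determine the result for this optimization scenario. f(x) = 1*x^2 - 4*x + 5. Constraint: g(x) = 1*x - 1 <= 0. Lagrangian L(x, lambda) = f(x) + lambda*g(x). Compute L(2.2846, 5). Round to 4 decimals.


Step 1: Evaluate f(x).
f(2.2846) = 1*2.2846^2 - 4*2.2846 + 5 = 1.081
Step 2: Evaluate g(x).
g(2.2846) = 1*2.2846 - 1 = 1.2846
Step 3: Compute Lagrangian.
L = 1.081 + 5*1.2846 = 7.504


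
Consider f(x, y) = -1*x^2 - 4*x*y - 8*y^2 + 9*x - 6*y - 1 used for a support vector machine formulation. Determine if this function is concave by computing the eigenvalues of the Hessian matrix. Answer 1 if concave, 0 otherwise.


The Hessian of f(x,y) = -1*x^2 - 4*x*y - 8*y^2 + 9*x - 6*y - 1 is:
H = [[-2, -4], [-4, -16]]
Trace = -2 - 16 = -18
Determinant = -2*-16 - (-4)^2 = 16
Discriminant = (-18)^2 - 4*16 = 260.0
Eigenvalues: lambda_1 = -17.0623, lambda_2 = -0.9377
The function is concave.

1


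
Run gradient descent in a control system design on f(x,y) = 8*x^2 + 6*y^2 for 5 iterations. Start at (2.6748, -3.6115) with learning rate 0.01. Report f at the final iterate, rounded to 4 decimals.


Gradient descent on f(x,y) = 8*x^2 + 6*y^2.
Starting point: (2.6748, -3.6115), alpha = 0.01
Step 1: grad_x = 2*8*2.6748 = 42.7968, grad_y = 2*6*-3.6115 = -43.338
  x_1 = 2.6748 - 0.01*42.7968 = 2.2468
  y_1 = -3.6115 - 0.01*-43.338 = -3.1781
Step 2: grad_x = 2*8*2.2468 = 35.9493, grad_y = 2*6*-3.1781 = -38.1374
  x_2 = 2.2468 - 0.01*35.9493 = 1.8873
  y_2 = -3.1781 - 0.01*-38.1374 = -2.7967
Step 3: grad_x = 2*8*1.8873 = 30.1974, grad_y = 2*6*-2.7967 = -33.5609
  x_3 = 1.8873 - 0.01*30.1974 = 1.5854
  y_3 = -2.7967 - 0.01*-33.5609 = -2.4611
Step 4: grad_x = 2*8*1.5854 = 25.3658, grad_y = 2*6*-2.4611 = -29.5336
  x_4 = 1.5854 - 0.01*25.3658 = 1.3317
  y_4 = -2.4611 - 0.01*-29.5336 = -2.1658
Step 5: grad_x = 2*8*1.3317 = 21.3073, grad_y = 2*6*-2.1658 = -25.9896
  x_5 = 1.3317 - 0.01*21.3073 = 1.1186
  y_5 = -2.1658 - 0.01*-25.9896 = -1.9059
f(1.1186, -1.9059) = 8*1.1186^2 + 6*(-1.9059)^2 = 31.8055


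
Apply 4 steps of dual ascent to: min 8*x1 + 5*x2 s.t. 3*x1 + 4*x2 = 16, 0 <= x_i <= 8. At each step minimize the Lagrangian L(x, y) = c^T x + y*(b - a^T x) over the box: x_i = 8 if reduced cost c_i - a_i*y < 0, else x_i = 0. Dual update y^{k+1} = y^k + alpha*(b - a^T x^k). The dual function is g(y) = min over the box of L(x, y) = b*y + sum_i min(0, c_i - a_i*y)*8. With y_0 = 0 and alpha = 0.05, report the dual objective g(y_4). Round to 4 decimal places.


Dual ascent for LP: min 8*x1 + 5*x2, 3*x1 + 4*x2 = 16, 0 <= x_i <= 8
Step 1: y^k = 0.0, reduced costs: (8.0, 5.0)
  x^k = (0.0, 0.0), subgradient = b - a^T x = 16.0
  y^{k+1} = 0.0 + 0.05*16.0 = 0.8
Step 2: y^k = 0.8, reduced costs: (5.6, 1.8)
  x^k = (0.0, 0.0), subgradient = b - a^T x = 16.0
  y^{k+1} = 0.8 + 0.05*16.0 = 1.6
Step 3: y^k = 1.6, reduced costs: (3.2, -1.4)
  x^k = (0.0, 8.0), subgradient = b - a^T x = -16.0
  y^{k+1} = 1.6 + 0.05*-16.0 = 0.8
Step 4: y^k = 0.8, reduced costs: (5.6, 1.8)
  x^k = (0.0, 0.0), subgradient = b - a^T x = 16.0
  y^{k+1} = 0.8 + 0.05*16.0 = 1.6
Dual objective at y_4 = 1.6: reduced costs (3.2, -1.4), box minimizer x = (0.0, 8.0)
g(y_4) = b*y + (c1 - a1*y)*x1 + (c2 - a2*y)*x2 = 16*1.6 + 3.2*0.0 + (-1.4)*8.0 = 25.6 + 0.0 - 11.2 = 14.4


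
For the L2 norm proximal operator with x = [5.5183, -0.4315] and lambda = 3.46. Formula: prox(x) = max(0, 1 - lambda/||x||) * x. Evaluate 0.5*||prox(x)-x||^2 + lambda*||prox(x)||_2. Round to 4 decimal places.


Step 1: Compute ||x||.
||x|| = 5.5351
Step 2: Compute scaling factor.
scale = max(0, 1 - 3.46/5.5351) = 0.3749
Step 3: prox(x) = [2.0688, -0.1618]
||prox(x)|| = 2.0751
Step 4: Proximal objective.
0.5*||prox-x||^2 = 5.9858
lambda*||prox|| = 7.1798
Total = 13.1658


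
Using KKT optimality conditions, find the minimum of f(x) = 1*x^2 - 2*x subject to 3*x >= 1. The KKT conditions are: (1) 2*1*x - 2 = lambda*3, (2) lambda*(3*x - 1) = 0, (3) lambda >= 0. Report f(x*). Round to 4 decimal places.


Step 1: Try lambda = 0 (constraint inactive).
Stationarity: 2*1*x - 2 = 0
x* = 2/(2*1) = 1.0
Check constraint: 3*1.0 = 3.0 >= 1 -- satisfied.
Step 2: Compute optimal value.
f(x*) = 1*1.0^2 - 2*1.0 = -1.0


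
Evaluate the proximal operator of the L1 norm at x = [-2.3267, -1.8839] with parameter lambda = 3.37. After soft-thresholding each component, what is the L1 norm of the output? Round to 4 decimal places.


Soft-thresholding with lambda = 3.37:
prox(-2.3267) = sign(-2.3267)*max(|-2.3267| - 3.37, 0) = 0.0
prox(-1.8839) = sign(-1.8839)*max(|-1.8839| - 3.37, 0) = 0.0
prox(x) = [0.0, 0.0]
||prox(x)||_1 = 0.0 + 0.0 = 0.0


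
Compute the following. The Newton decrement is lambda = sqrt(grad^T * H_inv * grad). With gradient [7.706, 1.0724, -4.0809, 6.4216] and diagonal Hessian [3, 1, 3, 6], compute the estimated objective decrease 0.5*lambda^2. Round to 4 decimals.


Step 1: H is diagonal, so H^(-1) * g = [2.5687, 1.0724, -1.3603, 1.0703].
Step 2: g^T H^(-1) g = sum_i g_i^2 / H_ii
  = (7.706)^2/3 + (1.0724)^2/1 + (-4.0809)^2/3 + (6.4216)^2/6
  = 19.7941 + 1.15 + 5.5512 + 6.8728 = 33.3683
Step 3: Objective decrease = 0.5 * g^T H^(-1) g = 16.6841


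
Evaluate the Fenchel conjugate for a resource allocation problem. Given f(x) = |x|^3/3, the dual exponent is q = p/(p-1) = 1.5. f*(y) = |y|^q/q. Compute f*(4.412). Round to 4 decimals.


The conjugate exponent q satisfies 1/p + 1/q = 1.
p = 3, so q = 3/(3 - 1) = 1.5
|y|^q = 4.412^1.5 = 9.2673
f*(4.412) = 9.2673 / 1.5 = 6.1782


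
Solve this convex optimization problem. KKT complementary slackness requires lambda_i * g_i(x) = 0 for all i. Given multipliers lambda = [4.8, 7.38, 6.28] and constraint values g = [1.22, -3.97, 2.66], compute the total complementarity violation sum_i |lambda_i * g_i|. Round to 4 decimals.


KKT complementary slackness check:
lambda_1 * g_1 = 4.8 * 1.22 = 5.856
lambda_2 * g_2 = 7.38 * -3.97 = -29.2986
lambda_3 * g_3 = 6.28 * 2.66 = 16.7048
Total violation = 5.856 + 29.2986 + 16.7048 = 51.8594


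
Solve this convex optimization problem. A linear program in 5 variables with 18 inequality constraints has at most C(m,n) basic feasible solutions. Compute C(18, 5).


Each vertex corresponds to some choice of n active constraints out of m, so the number of vertices is at most C(m, n) = m! / (n!(m-n)!).
m = 18, n = 5
Numerator: 18 * 17 * 16 * 15 * 14
Denominator: 5! = 120
C(18, 5) = 8568


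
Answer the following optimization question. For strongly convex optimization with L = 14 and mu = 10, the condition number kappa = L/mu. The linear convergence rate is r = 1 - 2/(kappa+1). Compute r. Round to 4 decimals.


Step 1: Compute the condition number.
kappa = L/mu = 14/10 = 1.4
Step 2: Compute the convergence rate.
r = 1 - 2/(kappa + 1) = 1 - 2*mu/(L + mu) = (L - mu)/(L + mu) = 4/24 = 0.1667


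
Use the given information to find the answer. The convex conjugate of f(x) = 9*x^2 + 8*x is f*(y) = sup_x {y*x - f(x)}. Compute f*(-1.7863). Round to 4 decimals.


f*(y) = sup_x {y*x - a*x^2 - b*x} = sup_x {(y-b)*x - a*x^2}
FOC: (y - b) - 2a*x = 0 => x* = (y - b)/(2a)
x* = (-1.7863 - 8)/(2*9) = -0.5437
f*(-1.7863) = (y-b)^2/(4a) = (-1.7863 - 8)^2/(4*9)
= 95.7717/36 = 2.6603


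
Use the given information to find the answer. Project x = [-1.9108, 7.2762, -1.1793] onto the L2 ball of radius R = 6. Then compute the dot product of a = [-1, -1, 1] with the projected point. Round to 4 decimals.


Step 1: Compute ||x|| (intermediates to 6 decimals).
||x|| = sqrt((-1.9108)^2 + 7.2762^2 + (-1.1793)^2) = 7.614788
Step 2: Project.
Since ||x|| > R, scale = R/||x|| = 6/7.614788 = 0.787941, proj(x) = scale * x
proj(x) = [-1.505598, 5.733216, -0.929219]
Step 3: Dot product.
a^T * proj(x) = -1*(-1.505598) - 1*5.733216 + 1*(-0.929219) = -5.1568


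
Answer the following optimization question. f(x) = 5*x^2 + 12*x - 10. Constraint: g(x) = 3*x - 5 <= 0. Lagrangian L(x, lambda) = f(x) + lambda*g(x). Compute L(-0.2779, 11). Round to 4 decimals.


Step 1: Evaluate f(x).
f(-0.2779) = 5*(-0.2779)^2 + 12*(-0.2779) - 10 = -12.9487
Step 2: Evaluate g(x).
g(-0.2779) = 3*-0.2779 - 5 = -5.8337
Step 3: Compute Lagrangian.
L = -12.9487 + 11*-5.8337 = -77.1194


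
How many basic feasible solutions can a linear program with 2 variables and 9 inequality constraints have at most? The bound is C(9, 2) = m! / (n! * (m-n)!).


Each vertex corresponds to some choice of n active constraints out of m, so the number of vertices is at most C(m, n) = m! / (n!(m-n)!).
m = 9, n = 2
Numerator: 9 * 8
Denominator: 2! = 2
C(9, 2) = 36


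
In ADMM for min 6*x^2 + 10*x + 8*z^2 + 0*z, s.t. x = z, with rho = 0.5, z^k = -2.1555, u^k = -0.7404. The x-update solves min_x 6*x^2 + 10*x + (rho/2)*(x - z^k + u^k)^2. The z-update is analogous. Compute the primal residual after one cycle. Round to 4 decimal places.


ADMM iteration with rho = 0.5, z^k = -2.1555, u^k = -0.7404
Step 1: x-update.
Minimize 6*x^2 + 10*x + (0.5/2)*(x + 2.1555 - 0.7404)^2
FOC: (2*6 + 0.5)*x = -10 + 0.5*(-2.1555 + 0.7404)
x^{k+1} = -0.8566
Step 2: z-update.
Minimize 8*z^2 + 0*z + (0.5/2)*(-0.8566 - z - 0.7404)^2
FOC: (2*8 + 0.5)*z = 0 + 0.5*(-0.8566 - 0.7404)
z^{k+1} = -0.0484
Step 3: u-update.
u^{k+1} = -0.7404 - 0.8566 + 0.0484 = -1.5486
Step 4: Primal residual = |-0.8566 + 0.0484| = 0.8082


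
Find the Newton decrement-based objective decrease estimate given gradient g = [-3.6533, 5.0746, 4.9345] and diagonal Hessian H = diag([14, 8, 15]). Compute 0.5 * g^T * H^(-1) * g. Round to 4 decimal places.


Step 1: H is diagonal, so H^(-1) * g = [-0.261, 0.6343, 0.329].
Step 2: g^T H^(-1) g = sum_i g_i^2 / H_ii
  = (-3.6533)^2/14 + (5.0746)^2/8 + (4.9345)^2/15
  = 0.9533 + 3.2189 + 1.6233 = 5.7956
Step 3: Objective decrease = 0.5 * g^T H^(-1) g = 2.8978


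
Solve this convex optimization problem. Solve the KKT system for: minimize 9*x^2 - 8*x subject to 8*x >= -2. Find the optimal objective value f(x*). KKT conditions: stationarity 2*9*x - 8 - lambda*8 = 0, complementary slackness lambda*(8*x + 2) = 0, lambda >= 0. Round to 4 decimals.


Step 1: Try lambda = 0 (constraint inactive).
Stationarity: 2*9*x - 8 = 0
x* = 8/(2*9) = 4/9 = 0.4444 (rounded; the exact value 4/9 is used below)
Check constraint: 8*0.4444 = 3.5552 >= -2 -- satisfied.
Step 2: Compute optimal value.
f(x*) = 9*(4/9)^2 - 8*(4/9) = -1.7778


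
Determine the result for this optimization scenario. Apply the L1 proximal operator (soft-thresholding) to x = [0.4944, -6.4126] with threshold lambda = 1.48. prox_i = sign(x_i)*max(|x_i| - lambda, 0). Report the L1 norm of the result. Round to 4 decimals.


Soft-thresholding with lambda = 1.48:
prox(0.4944) = sign(0.4944)*max(|0.4944| - 1.48, 0) = 0.0
prox(-6.4126) = sign(-6.4126)*max(|-6.4126| - 1.48, 0) = -4.9326
prox(x) = [0.0, -4.9326]
||prox(x)||_1 = 0.0 + 4.9326 = 4.9326


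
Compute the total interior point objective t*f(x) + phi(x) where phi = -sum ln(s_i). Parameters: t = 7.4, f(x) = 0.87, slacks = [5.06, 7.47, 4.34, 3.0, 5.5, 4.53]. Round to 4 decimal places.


Step 1: Compute log-barrier.
ln values: [1.6214, 2.0109, 1.4679, 1.0986, 1.7047, 1.5107]
phi = -(1.6214 + 2.0109 + 1.4679 + 1.0986 + 1.7047 + 1.5107) = -9.4142
Step 2: Compute augmented objective.
t*f(x) = 7.4*0.87 = 6.438
Total = 6.438 - 9.4142 = -2.9762


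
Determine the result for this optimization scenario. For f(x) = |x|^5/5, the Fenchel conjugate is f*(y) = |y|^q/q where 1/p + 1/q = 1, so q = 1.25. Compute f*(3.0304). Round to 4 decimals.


The conjugate exponent q satisfies 1/p + 1/q = 1.
p = 5, so q = 5/(5 - 1) = 1.25
|y|^q = 3.0304^1.25 = 3.9983
f*(3.0304) = 3.9983 / 1.25 = 3.1986


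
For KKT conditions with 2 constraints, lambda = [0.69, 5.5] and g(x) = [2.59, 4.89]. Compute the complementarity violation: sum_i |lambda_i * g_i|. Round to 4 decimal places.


KKT complementary slackness check:
lambda_1 * g_1 = 0.69 * 2.59 = 1.7871
lambda_2 * g_2 = 5.5 * 4.89 = 26.895
Total violation = 1.7871 + 26.895 = 28.6821


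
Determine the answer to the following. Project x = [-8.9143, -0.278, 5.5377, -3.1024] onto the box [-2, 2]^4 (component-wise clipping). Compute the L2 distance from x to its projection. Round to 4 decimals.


Project each component onto [-2, 2].
clip(-8.9143) = -2.0, clip(-0.278) = -0.278, clip(5.5377) = 2.0, clip(-3.1024) = -2.0
Projection = [-2.0, -0.278, 2.0, -2.0]
Squared diffs: [47.8075, 0.0, 12.5153, 1.2153]
Distance = sqrt(61.5381) = 7.8446


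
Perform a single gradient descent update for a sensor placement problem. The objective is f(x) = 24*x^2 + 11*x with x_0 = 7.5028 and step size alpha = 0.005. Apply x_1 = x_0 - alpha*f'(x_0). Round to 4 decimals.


We compute the gradient at x_0 and apply the update.
f'(x) = 48*x + 11
f'(7.5028) = 48*7.5028 + 11 = 371.1344
x_1 = 7.5028 - 0.005*371.1344 = 5.6471


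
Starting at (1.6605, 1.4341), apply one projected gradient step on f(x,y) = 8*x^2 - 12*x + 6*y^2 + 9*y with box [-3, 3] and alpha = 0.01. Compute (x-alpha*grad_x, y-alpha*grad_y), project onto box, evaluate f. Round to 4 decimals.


Step 1: Compute gradient at (1.6605, 1.4341).
grad_x = 2*8*1.6605 - 12 = 14.568
grad_y = 2*6*1.4341 + 9 = 26.2092
Step 2: Gradient step.
x_raw = 1.6605 - 0.01*14.568 = 1.5148
y_raw = 1.4341 - 0.01*26.2092 = 1.172
Step 3: Project onto [-3, 3].
x_proj = clip(1.5148) = 1.5148
y_proj = clip(1.172) = 1.172
Step 4: Evaluate f.
f(1.5148, 1.172) = 18.9693


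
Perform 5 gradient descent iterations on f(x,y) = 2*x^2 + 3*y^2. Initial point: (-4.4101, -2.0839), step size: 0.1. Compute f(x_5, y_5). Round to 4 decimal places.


Gradient descent on f(x,y) = 2*x^2 + 3*y^2.
Starting point: (-4.4101, -2.0839), alpha = 0.1
Step 1: grad_x = 2*2*-4.4101 = -17.6404, grad_y = 2*3*-2.0839 = -12.5034
  x_1 = -4.4101 - 0.1*-17.6404 = -2.6461
  y_1 = -2.0839 - 0.1*-12.5034 = -0.8336
Step 2: grad_x = 2*2*-2.6461 = -10.5842, grad_y = 2*3*-0.8336 = -5.0014
  x_2 = -2.6461 - 0.1*-10.5842 = -1.5876
  y_2 = -0.8336 - 0.1*-5.0014 = -0.3334
Step 3: grad_x = 2*2*-1.5876 = -6.3505, grad_y = 2*3*-0.3334 = -2.0005
  x_3 = -1.5876 - 0.1*-6.3505 = -0.9526
  y_3 = -0.3334 - 0.1*-2.0005 = -0.1334
Step 4: grad_x = 2*2*-0.9526 = -3.8103, grad_y = 2*3*-0.1334 = -0.8002
  x_4 = -0.9526 - 0.1*-3.8103 = -0.5715
  y_4 = -0.1334 - 0.1*-0.8002 = -0.0533
Step 5: grad_x = 2*2*-0.5715 = -2.2862, grad_y = 2*3*-0.0533 = -0.3201
  x_5 = -0.5715 - 0.1*-2.2862 = -0.3429
  y_5 = -0.0533 - 0.1*-0.3201 = -0.0213
f(-0.3429, -0.0213) = 2*(-0.3429)^2 + 3*(-0.0213)^2 = 0.2366


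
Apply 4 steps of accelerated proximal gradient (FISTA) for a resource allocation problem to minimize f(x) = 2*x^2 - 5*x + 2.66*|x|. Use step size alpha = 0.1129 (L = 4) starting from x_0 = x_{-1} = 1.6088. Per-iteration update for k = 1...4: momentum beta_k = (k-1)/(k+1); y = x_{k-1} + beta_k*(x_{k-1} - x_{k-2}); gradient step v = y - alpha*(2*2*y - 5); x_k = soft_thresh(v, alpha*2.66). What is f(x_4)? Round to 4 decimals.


FISTA on f(x) = 2*x^2 - 5*x + 2.66*|x|
L = 4, alpha = 0.1129
Iteration 1: beta = 0.0, y = 1.6088 + 0.0*(1.6088 - 1.6088) = 1.6088
  grad(y) = 1.4352, v = y - alpha*grad = 1.4468
  prox(v) = soft_thresh(1.4468, 0.3003) = 1.1465
Iteration 2: beta = 0.3333, y = 1.1465 + 0.3333*(1.1465 - 1.6088) = 0.9923
  grad(y) = -1.0307, v = y - alpha*grad = 1.1087
  prox(v) = soft_thresh(1.1087, 0.3003) = 0.8084
Iteration 3: beta = 0.5, y = 0.8084 + 0.5*(0.8084 - 1.1465) = 0.6393
  grad(y) = -2.4426, v = y - alpha*grad = 0.9151
  prox(v) = soft_thresh(0.9151, 0.3003) = 0.6148
Iteration 4: beta = 0.6, y = 0.6148 + 0.6*(0.6148 - 0.8084) = 0.4987
  grad(y) = -3.0054, v = y - alpha*grad = 0.838
  prox(v) = soft_thresh(0.838, 0.3003) = 0.5376
f(x_4) = 2*0.5376^2 - 5*0.5376 + 2.66*|0.5376| = -0.68


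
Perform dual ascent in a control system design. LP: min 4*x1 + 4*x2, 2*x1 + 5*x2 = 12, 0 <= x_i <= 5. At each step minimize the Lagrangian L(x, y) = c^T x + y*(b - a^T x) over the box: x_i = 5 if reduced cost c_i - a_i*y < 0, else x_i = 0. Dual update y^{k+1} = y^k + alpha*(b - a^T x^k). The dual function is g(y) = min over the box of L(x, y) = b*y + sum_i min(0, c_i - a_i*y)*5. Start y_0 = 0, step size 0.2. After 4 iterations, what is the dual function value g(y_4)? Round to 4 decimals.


Dual ascent for LP: min 4*x1 + 4*x2, 2*x1 + 5*x2 = 12, 0 <= x_i <= 5
Step 1: y^k = 0.0, reduced costs: (4.0, 4.0)
  x^k = (0.0, 0.0), subgradient = b - a^T x = 12.0
  y^{k+1} = 0.0 + 0.2*12.0 = 2.4
Step 2: y^k = 2.4, reduced costs: (-0.8, -8.0)
  x^k = (5.0, 5.0), subgradient = b - a^T x = -23.0
  y^{k+1} = 2.4 + 0.2*-23.0 = -2.2
Step 3: y^k = -2.2, reduced costs: (8.4, 15.0)
  x^k = (0.0, 0.0), subgradient = b - a^T x = 12.0
  y^{k+1} = -2.2 + 0.2*12.0 = 0.2
Step 4: y^k = 0.2, reduced costs: (3.6, 3.0)
  x^k = (0.0, 0.0), subgradient = b - a^T x = 12.0
  y^{k+1} = 0.2 + 0.2*12.0 = 2.6
Dual objective at y_4 = 2.6: reduced costs (-1.2, -9.0), box minimizer x = (5.0, 5.0)
g(y_4) = b*y + (c1 - a1*y)*x1 + (c2 - a2*y)*x2 = 12*2.6 + (-1.2)*5.0 + (-9.0)*5.0 = 31.2 - 6.0 - 45.0 = -19.8


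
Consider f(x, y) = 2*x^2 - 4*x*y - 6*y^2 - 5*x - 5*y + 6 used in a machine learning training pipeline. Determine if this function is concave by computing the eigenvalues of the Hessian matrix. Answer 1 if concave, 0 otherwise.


The Hessian of f(x,y) = 2*x^2 - 4*x*y - 6*y^2 - 5*x - 5*y + 6 is:
H = [[4, -4], [-4, -12]]
Trace = 4 - 12 = -8
Determinant = 4*-12 - (-4)^2 = -64
Discriminant = (-8)^2 - 4*-64 = 320.0
Eigenvalues: lambda_1 = -12.9443, lambda_2 = 4.9443
The function is not concave.

0


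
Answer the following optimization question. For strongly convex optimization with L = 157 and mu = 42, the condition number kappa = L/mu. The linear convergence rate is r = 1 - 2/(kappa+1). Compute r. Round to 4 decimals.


Step 1: Compute the condition number.
kappa = L/mu = 157/42 = 3.7381
Step 2: Compute the convergence rate.
r = 1 - 2/(kappa + 1) = 1 - 2*mu/(L + mu) = (L - mu)/(L + mu) = 115/199 = 0.5779


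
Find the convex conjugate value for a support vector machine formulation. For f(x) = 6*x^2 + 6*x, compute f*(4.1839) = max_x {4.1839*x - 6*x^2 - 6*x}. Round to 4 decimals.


f*(y) = sup_x {y*x - a*x^2 - b*x} = sup_x {(y-b)*x - a*x^2}
FOC: (y - b) - 2a*x = 0 => x* = (y - b)/(2a)
x* = (4.1839 - 6)/(2*6) = -0.1513
f*(4.1839) = (y-b)^2/(4a) = (4.1839 - 6)^2/(4*6)
= 3.2982/24 = 0.1374


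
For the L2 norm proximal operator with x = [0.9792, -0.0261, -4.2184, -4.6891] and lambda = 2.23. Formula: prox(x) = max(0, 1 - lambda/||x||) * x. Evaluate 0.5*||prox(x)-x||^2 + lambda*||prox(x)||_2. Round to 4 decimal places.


Step 1: Compute ||x||.
||x|| = 6.383
Step 2: Compute scaling factor.
scale = max(0, 1 - 2.23/6.383) = 0.6506
Step 3: prox(x) = [0.6371, -0.017, -2.7446, -3.0509]
||prox(x)|| = 4.153
Step 4: Proximal objective.
0.5*||prox-x||^2 = 2.4865
lambda*||prox|| = 9.2612
Total = 11.7475


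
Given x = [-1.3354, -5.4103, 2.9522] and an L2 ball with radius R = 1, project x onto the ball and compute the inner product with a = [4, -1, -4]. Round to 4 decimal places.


Step 1: Compute ||x|| (intermediates to 6 decimals).
||x|| = sqrt((-1.3354)^2 + (-5.4103)^2 + 2.9522^2) = 6.306356
Step 2: Project.
Since ||x|| > R, scale = R/||x|| = 1/6.306356 = 0.15857, proj(x) = scale * x
proj(x) = [-0.211754, -0.857911, 0.46813]
Step 3: Dot product.
a^T * proj(x) = 4*(-0.211754) - 1*(-0.857911) - 4*0.46813 = -1.8616


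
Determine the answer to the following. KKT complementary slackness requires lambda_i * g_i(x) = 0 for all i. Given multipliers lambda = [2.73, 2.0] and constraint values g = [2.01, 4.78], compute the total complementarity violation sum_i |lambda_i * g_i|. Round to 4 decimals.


KKT complementary slackness check:
lambda_1 * g_1 = 2.73 * 2.01 = 5.4873
lambda_2 * g_2 = 2.0 * 4.78 = 9.56
Total violation = 5.4873 + 9.56 = 15.0473


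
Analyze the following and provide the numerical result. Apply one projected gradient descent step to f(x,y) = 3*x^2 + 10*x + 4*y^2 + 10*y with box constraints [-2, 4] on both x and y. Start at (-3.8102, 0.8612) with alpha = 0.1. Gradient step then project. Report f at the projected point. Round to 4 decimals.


Step 1: Compute gradient at (-3.8102, 0.8612).
grad_x = 2*3*-3.8102 + 10 = -12.8612
grad_y = 2*4*0.8612 + 10 = 16.8896
Step 2: Gradient step.
x_raw = -3.8102 - 0.1*-12.8612 = -2.5241
y_raw = 0.8612 - 0.1*16.8896 = -0.8278
Step 3: Project onto [-2, 4].
x_proj = clip(-2.5241) = -2.0
y_proj = clip(-0.8278) = -0.8278
Step 4: Evaluate f.
f(-2.0, -0.8278) = -13.5369


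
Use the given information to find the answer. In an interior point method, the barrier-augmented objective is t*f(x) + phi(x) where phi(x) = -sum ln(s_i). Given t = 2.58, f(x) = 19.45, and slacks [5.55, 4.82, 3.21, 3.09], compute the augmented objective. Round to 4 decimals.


Step 1: Compute log-barrier.
ln values: [1.7138, 1.5728, 1.1663, 1.1282]
phi = -(1.7138 + 1.5728 + 1.1663 + 1.1282) = -5.581
Step 2: Compute augmented objective.
t*f(x) = 2.58*19.45 = 50.181
Total = 50.181 - 5.581 = 44.6


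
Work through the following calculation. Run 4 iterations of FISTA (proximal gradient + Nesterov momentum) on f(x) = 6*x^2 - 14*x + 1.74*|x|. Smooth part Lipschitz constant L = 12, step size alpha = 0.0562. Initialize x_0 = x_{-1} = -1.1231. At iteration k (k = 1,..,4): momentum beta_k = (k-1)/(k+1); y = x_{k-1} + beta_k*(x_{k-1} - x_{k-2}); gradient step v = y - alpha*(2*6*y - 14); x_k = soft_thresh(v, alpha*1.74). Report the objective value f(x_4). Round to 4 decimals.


FISTA on f(x) = 6*x^2 - 14*x + 1.74*|x|
L = 12, alpha = 0.0562
Iteration 1: beta = 0.0, y = -1.1231 + 0.0*(-1.1231 + 1.1231) = -1.1231
  grad(y) = -27.4772, v = y - alpha*grad = 0.4211
  prox(v) = soft_thresh(0.4211, 0.0978) = 0.3233
Iteration 2: beta = 0.3333, y = 0.3233 + 0.3333*(0.3233 + 1.1231) = 0.8055
  grad(y) = -4.3343, v = y - alpha*grad = 1.0491
  prox(v) = soft_thresh(1.0491, 0.0978) = 0.9513
Iteration 3: beta = 0.5, y = 0.9513 + 0.5*(0.9513 - 0.3233) = 1.2652
  grad(y) = 1.183, v = y - alpha*grad = 1.1988
  prox(v) = soft_thresh(1.1988, 0.0978) = 1.101
Iteration 4: beta = 0.6, y = 1.101 + 0.6*(1.101 - 0.9513) = 1.1908
  grad(y) = 0.2896, v = y - alpha*grad = 1.1745
  prox(v) = soft_thresh(1.1745, 0.0978) = 1.0767
f(x_4) = 6*1.0767^2 - 14*1.0767 + 1.74*|1.0767| = -6.2446


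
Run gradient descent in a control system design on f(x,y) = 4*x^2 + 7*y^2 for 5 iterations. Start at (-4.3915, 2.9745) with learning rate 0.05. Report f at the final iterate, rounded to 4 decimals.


Gradient descent on f(x,y) = 4*x^2 + 7*y^2.
Starting point: (-4.3915, 2.9745), alpha = 0.05
Step 1: grad_x = 2*4*-4.3915 = -35.132, grad_y = 2*7*2.9745 = 41.643
  x_1 = -4.3915 - 0.05*-35.132 = -2.6349
  y_1 = 2.9745 - 0.05*41.643 = 0.8924
Step 2: grad_x = 2*4*-2.6349 = -21.0792, grad_y = 2*7*0.8924 = 12.4929
  x_2 = -2.6349 - 0.05*-21.0792 = -1.5809
  y_2 = 0.8924 - 0.05*12.4929 = 0.2677
Step 3: grad_x = 2*4*-1.5809 = -12.6475, grad_y = 2*7*0.2677 = 3.7479
  x_3 = -1.5809 - 0.05*-12.6475 = -0.9486
  y_3 = 0.2677 - 0.05*3.7479 = 0.0803
Step 4: grad_x = 2*4*-0.9486 = -7.5885, grad_y = 2*7*0.0803 = 1.1244
  x_4 = -0.9486 - 0.05*-7.5885 = -0.5691
  y_4 = 0.0803 - 0.05*1.1244 = 0.0241
Step 5: grad_x = 2*4*-0.5691 = -4.5531, grad_y = 2*7*0.0241 = 0.3373
  x_5 = -0.5691 - 0.05*-4.5531 = -0.3415
  y_5 = 0.0241 - 0.05*0.3373 = 0.0072
f(-0.3415, 0.0072) = 4*(-0.3415)^2 + 7*0.0072^2 = 0.4668


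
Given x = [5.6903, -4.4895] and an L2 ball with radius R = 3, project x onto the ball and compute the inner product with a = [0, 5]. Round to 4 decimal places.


Step 1: Compute ||x|| (intermediates to 6 decimals).
||x|| = sqrt(5.6903^2 + (-4.4895)^2) = 7.248112
Step 2: Project.
Since ||x|| > R, scale = R/||x|| = 3/7.248112 = 0.413901, proj(x) = scale * x
proj(x) = [2.355221, -1.858209]
Step 3: Dot product.
a^T * proj(x) = 0*2.355221 + 5*(-1.858209) = -9.291


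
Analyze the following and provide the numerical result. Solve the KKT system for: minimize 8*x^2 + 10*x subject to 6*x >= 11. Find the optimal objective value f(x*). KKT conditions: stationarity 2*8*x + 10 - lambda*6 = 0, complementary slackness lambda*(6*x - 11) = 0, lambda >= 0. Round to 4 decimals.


Step 1: Try lambda = 0 (constraint inactive).
x_unc = -10/(2*8) = -0.625
Check: 6*-0.625 = -3.75 < 11 -- violated!
Step 2: Constraint must be active: 6*x = 11
x* = 11/6 = 1.8333 (rounded; the exact value 11/6 is used below)
lambda = (2*8*(11/6) + 10)/6 = 6.5556
Step 3: Compute optimal value.
f(x*) = 8*(11/6)^2 + 10*(11/6) = 45.2222


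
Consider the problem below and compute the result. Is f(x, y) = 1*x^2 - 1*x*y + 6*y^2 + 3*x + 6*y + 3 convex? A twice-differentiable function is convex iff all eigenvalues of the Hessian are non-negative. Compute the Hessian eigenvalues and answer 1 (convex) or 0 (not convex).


The Hessian of f(x,y) = 1*x^2 - 1*x*y + 6*y^2 + 3*x + 6*y + 3 is:
H = [[2, -1], [-1, 12]]
Trace = 2 + 12 = 14
Determinant = 2*12 - (-1)^2 = 23
Discriminant = (14)^2 - 4*23 = 104.0
Eigenvalues: lambda_1 = 1.901, lambda_2 = 12.099
The function is convex.

1


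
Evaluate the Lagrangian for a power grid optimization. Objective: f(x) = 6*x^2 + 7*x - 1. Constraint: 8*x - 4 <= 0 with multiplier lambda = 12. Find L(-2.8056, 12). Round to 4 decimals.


Step 1: Evaluate f(x).
f(-2.8056) = 6*(-2.8056)^2 + 7*(-2.8056) - 1 = 26.5891
Step 2: Evaluate g(x).
g(-2.8056) = 8*-2.8056 - 4 = -26.4448
Step 3: Compute Lagrangian.
L = 26.5891 + 12*-26.4448 = -290.7485


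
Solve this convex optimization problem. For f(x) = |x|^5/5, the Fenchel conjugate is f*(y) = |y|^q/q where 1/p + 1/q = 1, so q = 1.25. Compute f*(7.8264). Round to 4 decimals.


The conjugate exponent q satisfies 1/p + 1/q = 1.
p = 5, so q = 5/(5 - 1) = 1.25
|y|^q = 7.8264^1.25 = 13.0904
f*(7.8264) = 13.0904 / 1.25 = 10.4723


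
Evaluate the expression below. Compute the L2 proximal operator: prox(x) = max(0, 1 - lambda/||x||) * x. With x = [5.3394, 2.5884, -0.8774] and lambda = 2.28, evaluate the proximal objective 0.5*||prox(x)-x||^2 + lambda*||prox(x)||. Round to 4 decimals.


Step 1: Compute ||x||.
||x|| = 5.9982
Step 2: Compute scaling factor.
scale = max(0, 1 - 2.28/5.9982) = 0.6199
Step 3: prox(x) = [3.3098, 1.6045, -0.5439]
||prox(x)|| = 3.7182
Step 4: Proximal objective.
0.5*||prox-x||^2 = 2.5992
lambda*||prox|| = 8.4775
Total = 11.0768


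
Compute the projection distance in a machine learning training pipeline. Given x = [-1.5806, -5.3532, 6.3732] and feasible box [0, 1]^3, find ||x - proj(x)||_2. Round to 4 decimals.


Project each component onto [0, 1].
clip(-1.5806) = 0.0, clip(-5.3532) = 0.0, clip(6.3732) = 1.0
Projection = [0.0, 0.0, 1.0]
Squared diffs: [2.4983, 28.6568, 28.8713]
Distance = sqrt(60.0264) = 7.7477


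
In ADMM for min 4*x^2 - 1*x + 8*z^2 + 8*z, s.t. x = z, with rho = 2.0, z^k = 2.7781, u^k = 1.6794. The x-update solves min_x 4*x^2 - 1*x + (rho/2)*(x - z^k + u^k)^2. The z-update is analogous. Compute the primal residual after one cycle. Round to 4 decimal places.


ADMM iteration with rho = 2.0, z^k = 2.7781, u^k = 1.6794
Step 1: x-update.
Minimize 4*x^2 - 1*x + (2.0/2)*(x - 2.7781 + 1.6794)^2
FOC: (2*4 + 2.0)*x = 1 + 2.0*(2.7781 - 1.6794)
x^{k+1} = 0.3197
Step 2: z-update.
Minimize 8*z^2 + 8*z + (2.0/2)*(0.3197 - z + 1.6794)^2
FOC: (2*8 + 2.0)*z = -8 + 2.0*(0.3197 + 1.6794)
z^{k+1} = -0.2223
Step 3: u-update.
u^{k+1} = 1.6794 + 0.3197 + 0.2223 = 2.2215
Step 4: Primal residual = |0.3197 + 0.2223| = 0.5421
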